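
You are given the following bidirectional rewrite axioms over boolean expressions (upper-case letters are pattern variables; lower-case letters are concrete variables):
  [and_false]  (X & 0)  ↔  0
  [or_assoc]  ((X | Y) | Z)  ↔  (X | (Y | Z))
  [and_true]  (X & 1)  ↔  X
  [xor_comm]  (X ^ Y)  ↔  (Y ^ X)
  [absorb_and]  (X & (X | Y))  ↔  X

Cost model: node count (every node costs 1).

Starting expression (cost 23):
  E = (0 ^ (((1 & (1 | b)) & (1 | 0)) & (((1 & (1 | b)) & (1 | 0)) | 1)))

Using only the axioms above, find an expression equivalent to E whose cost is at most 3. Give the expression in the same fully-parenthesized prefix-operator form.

(1) (((1 & (1 | b)) & (1 | 0)) & (((1 & (1 | b)) & (1 | 0)) | 1))  =[absorb_and →]=  ((1 & (1 | b)) & (1 | 0))    ⊢ (0 ^ ((1 & (1 | b)) & (1 | 0)))
(2) (1 & (1 | b))  =[absorb_and →]=  1    ⊢ (0 ^ (1 & (1 | 0)))
(3) (1 & (1 | 0))  =[absorb_and →]=  1    ⊢ cost 3, within 3

(0 ^ 1)   [cost 3]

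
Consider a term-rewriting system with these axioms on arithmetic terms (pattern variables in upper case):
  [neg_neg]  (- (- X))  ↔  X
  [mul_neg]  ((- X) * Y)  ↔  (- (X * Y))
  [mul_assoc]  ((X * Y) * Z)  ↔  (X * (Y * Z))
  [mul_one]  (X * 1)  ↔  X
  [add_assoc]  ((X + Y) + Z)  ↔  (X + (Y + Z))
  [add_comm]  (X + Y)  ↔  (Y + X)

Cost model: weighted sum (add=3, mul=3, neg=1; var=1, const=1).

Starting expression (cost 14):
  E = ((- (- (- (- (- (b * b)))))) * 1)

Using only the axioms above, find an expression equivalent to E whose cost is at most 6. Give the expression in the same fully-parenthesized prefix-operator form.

(- (b * b))   [cost 6]

(1) ((- (- (- (- (- (b * b)))))) * 1)  =[mul_one →]=  (- (- (- (- (- (b * b))))))
(2) (- (- (- (- (b * b)))))  =[neg_neg →]=  (- (- (b * b)))    ⊢ (- (- (- (b * b))))
(3) (- (- (- (b * b))))  =[neg_neg →]=  (- (b * b))    ⊢ cost 6, within 6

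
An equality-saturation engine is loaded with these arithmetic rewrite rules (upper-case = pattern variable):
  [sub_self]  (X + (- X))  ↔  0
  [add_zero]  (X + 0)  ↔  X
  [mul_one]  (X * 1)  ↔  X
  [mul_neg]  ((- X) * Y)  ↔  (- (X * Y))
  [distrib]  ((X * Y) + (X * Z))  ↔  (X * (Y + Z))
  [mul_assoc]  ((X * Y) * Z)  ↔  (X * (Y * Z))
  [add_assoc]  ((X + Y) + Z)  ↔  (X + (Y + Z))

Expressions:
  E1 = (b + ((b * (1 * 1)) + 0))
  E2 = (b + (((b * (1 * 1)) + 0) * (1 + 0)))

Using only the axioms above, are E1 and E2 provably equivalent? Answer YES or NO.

YES

1. [mul_one →] (1 * 1)  →  1;  E1 = (b + ((b * 1) + 0))
2. [mul_one →] (b * 1)  →  b;  E1 = (b + (b + 0))
3. [add_zero →] (b + 0)  →  b;  E1 = (b + b)
4. [mul_one ←] b  →  (b * 1);  E1 = (b + (b * 1))
5. [mul_one ←] (b * 1)  →  ((b * 1) * 1);  E1 = (b + ((b * 1) * 1))
6. [mul_one ←] 1  →  (1 * 1);  E1 = (b + ((b * (1 * 1)) * 1))
7. [add_zero ←] 1  →  (1 + 0);  E1 = (b + ((b * (1 * 1)) * (1 + 0)))
8. [add_zero ←] (b * (1 * 1))  →  ((b * (1 * 1)) + 0);  this is E2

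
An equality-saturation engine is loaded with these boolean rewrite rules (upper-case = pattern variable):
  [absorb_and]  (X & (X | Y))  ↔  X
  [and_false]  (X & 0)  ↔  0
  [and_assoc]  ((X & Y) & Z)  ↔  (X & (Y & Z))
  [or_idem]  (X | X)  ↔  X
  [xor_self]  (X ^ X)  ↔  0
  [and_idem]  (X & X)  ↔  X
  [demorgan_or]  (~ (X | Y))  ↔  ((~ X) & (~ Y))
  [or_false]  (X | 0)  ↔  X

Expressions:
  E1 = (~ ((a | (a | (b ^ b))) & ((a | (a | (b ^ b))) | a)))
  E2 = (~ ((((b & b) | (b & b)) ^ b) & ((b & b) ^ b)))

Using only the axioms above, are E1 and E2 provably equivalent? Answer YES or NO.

The axioms are sound identities: if E1 ↔* E2 then E1 and E2 evaluate identically under any assignment.
Under a=1, b=0: E1 evaluates to 0, E2 to 1. Distinct ⇒ no rewrite sequence connects them.

NO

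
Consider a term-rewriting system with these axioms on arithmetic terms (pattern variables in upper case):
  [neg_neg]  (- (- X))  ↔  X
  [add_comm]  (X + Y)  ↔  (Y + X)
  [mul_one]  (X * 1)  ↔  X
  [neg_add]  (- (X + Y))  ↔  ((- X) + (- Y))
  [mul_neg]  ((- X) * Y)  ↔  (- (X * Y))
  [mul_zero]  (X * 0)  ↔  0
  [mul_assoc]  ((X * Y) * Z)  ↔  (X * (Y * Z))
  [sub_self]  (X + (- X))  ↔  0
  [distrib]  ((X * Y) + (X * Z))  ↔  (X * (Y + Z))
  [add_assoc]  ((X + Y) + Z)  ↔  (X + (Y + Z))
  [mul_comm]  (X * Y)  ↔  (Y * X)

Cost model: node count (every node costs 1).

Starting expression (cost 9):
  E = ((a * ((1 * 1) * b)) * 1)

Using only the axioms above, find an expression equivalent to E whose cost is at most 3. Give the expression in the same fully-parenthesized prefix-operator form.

(1) (1 * 1)  =[mul_one →]=  1    ⊢ ((a * (1 * b)) * 1)
(2) (1 * b)  =[mul_comm →]=  (b * 1)    ⊢ ((a * (b * 1)) * 1)
(3) ((a * (b * 1)) * 1)  =[mul_one →]=  (a * (b * 1))
(4) (b * 1)  =[mul_one →]=  b    ⊢ cost 3, within 3

(a * b)   [cost 3]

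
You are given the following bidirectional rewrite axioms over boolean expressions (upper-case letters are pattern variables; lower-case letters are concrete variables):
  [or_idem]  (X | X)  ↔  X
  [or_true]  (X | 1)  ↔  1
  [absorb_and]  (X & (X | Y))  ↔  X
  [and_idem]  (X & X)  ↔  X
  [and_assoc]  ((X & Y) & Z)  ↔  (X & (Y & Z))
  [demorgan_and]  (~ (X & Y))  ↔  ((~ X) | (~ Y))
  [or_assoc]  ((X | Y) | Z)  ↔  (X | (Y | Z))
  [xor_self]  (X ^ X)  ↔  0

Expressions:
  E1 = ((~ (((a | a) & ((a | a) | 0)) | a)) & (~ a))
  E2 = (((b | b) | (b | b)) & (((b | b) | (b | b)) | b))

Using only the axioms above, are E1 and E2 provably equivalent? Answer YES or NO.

The axioms are sound identities: if E1 ↔* E2 then E1 and E2 evaluate identically under any assignment.
Under a=0, b=0: E1 evaluates to 1, E2 to 0. Distinct ⇒ no rewrite sequence connects them.

NO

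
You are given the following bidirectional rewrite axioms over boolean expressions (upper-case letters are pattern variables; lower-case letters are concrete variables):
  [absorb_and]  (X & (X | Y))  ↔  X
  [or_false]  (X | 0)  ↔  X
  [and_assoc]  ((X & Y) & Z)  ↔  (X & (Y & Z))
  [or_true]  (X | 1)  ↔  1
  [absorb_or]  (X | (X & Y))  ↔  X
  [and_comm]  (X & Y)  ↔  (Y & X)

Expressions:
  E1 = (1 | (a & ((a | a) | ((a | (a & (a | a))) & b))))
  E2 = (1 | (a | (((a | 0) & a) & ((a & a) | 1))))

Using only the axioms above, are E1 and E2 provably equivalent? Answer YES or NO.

YES

step 1: absorb_and (→) rewrites (a & (a | a)) into a, now (1 | (a & ((a | a) | ((a | a) & b))))
step 2: absorb_or (→) rewrites ((a | a) | ((a | a) & b)) into (a | a), now (1 | (a & (a | a)))
step 3: absorb_and (→) rewrites (a & (a | a)) into a, now (1 | a)
step 4: absorb_or (←) rewrites a into (a | (a & a)), now (1 | (a | (a & a)))
step 5: absorb_and (←) rewrites (a & a) into ((a & a) & ((a & a) | 1)), now (1 | (a | ((a & a) & ((a & a) | 1))))
step 6: or_false (←) rewrites a into (a | 0), which is E2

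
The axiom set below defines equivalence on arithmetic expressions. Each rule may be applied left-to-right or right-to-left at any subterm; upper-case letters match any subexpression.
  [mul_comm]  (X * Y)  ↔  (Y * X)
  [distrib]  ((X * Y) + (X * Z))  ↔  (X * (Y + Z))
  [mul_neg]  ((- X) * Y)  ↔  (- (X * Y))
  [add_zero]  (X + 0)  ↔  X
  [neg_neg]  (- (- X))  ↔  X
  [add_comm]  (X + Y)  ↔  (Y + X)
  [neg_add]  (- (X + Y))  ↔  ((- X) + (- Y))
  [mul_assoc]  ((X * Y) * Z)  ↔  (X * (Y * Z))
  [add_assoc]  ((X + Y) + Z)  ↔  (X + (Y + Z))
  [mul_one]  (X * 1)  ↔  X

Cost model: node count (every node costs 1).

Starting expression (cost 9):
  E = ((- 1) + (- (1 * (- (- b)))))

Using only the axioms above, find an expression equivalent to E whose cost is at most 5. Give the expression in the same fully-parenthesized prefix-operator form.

((- 1) + (- b))   [cost 5]

1. [mul_comm →] (1 * (- (- b)))  →  ((- (- b)) * 1);  E = ((- 1) + (- ((- (- b)) * 1)))
2. [mul_one →] ((- (- b)) * 1)  →  (- (- b));  E = ((- 1) + (- (- (- b))))
3. [neg_neg →] (- (- b))  →  b;  cost 5 ≤ 5, done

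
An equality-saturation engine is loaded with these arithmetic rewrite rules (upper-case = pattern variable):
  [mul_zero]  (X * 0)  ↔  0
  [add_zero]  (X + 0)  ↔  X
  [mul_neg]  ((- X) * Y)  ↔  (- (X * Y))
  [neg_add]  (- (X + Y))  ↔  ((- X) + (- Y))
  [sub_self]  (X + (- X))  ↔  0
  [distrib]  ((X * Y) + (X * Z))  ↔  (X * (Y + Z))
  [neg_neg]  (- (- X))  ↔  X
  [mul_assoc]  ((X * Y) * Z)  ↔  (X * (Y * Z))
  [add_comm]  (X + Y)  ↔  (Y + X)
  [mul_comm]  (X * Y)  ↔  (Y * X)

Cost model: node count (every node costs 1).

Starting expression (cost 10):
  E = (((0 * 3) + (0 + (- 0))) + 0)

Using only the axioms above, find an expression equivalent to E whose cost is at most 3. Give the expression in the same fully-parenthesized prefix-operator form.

(0 * 3)   [cost 3]

(1) (0 + (- 0))  =[sub_self →]=  0    ⊢ (((0 * 3) + 0) + 0)
(2) (((0 * 3) + 0) + 0)  =[add_zero →]=  ((0 * 3) + 0)
(3) ((0 * 3) + 0)  =[add_zero →]=  (0 * 3)    ⊢ cost 3, within 3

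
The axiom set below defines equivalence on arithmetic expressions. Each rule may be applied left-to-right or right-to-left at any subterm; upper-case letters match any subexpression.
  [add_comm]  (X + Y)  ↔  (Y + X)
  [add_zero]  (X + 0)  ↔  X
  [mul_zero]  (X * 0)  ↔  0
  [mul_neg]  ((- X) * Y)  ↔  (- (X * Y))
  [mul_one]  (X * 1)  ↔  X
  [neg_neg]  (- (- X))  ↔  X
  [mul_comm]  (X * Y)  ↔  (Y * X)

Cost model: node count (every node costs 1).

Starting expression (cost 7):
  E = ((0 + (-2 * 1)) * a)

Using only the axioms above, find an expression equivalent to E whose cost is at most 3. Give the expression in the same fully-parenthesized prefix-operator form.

step 1: mul_one (→) rewrites (-2 * 1) into -2, now ((0 + -2) * a)
step 2: add_comm (→) rewrites (0 + -2) into (-2 + 0), now ((-2 + 0) * a)
step 3: mul_comm (→) rewrites ((-2 + 0) * a) into (a * (-2 + 0))
step 4: add_zero (→) rewrites (-2 + 0) into -2, reaching cost 3 (bound 3)

(a * -2)   [cost 3]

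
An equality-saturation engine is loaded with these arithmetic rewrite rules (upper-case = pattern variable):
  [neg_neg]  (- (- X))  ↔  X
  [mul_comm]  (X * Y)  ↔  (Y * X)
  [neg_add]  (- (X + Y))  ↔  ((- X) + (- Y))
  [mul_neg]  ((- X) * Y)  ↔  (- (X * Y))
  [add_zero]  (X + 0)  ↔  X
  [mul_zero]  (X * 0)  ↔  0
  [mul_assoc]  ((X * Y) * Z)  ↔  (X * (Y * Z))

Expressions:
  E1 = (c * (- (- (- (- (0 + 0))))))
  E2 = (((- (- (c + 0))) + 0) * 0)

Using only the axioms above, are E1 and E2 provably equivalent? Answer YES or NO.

1. [add_zero →] (0 + 0)  →  0;  E1 = (c * (- (- (- (- 0)))))
2. [neg_neg →] (- (- (- 0)))  →  (- 0);  E1 = (c * (- (- 0)))
3. [neg_neg →] (- (- 0))  →  0;  E1 = (c * 0)
4. [add_zero ←] c  →  (c + 0);  E1 = ((c + 0) * 0)
5. [neg_neg ←] c  →  (- (- c));  E1 = (((- (- c)) + 0) * 0)
6. [add_zero ←] c  →  (c + 0);  this is E2

YES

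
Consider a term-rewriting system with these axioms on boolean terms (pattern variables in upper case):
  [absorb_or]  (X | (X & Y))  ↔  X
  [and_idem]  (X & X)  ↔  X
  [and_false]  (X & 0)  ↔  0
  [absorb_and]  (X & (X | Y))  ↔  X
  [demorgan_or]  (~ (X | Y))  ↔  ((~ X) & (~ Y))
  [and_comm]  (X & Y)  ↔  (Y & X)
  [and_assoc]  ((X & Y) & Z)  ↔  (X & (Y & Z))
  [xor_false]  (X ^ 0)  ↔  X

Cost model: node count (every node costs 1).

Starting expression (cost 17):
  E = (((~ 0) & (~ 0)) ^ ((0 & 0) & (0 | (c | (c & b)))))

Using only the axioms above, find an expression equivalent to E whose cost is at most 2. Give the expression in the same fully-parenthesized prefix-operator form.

step 1: absorb_or (→) rewrites (c | (c & b)) into c, now (((~ 0) & (~ 0)) ^ ((0 & 0) & (0 | c)))
step 2: and_idem (→) rewrites (0 & 0) into 0, now (((~ 0) & (~ 0)) ^ (0 & (0 | c)))
step 3: absorb_and (→) rewrites (0 & (0 | c)) into 0, now (((~ 0) & (~ 0)) ^ 0)
step 4: and_idem (→) rewrites ((~ 0) & (~ 0)) into (~ 0), now ((~ 0) ^ 0)
step 5: xor_false (→) rewrites ((~ 0) ^ 0) into (~ 0), reaching cost 2 (bound 2)

(~ 0)   [cost 2]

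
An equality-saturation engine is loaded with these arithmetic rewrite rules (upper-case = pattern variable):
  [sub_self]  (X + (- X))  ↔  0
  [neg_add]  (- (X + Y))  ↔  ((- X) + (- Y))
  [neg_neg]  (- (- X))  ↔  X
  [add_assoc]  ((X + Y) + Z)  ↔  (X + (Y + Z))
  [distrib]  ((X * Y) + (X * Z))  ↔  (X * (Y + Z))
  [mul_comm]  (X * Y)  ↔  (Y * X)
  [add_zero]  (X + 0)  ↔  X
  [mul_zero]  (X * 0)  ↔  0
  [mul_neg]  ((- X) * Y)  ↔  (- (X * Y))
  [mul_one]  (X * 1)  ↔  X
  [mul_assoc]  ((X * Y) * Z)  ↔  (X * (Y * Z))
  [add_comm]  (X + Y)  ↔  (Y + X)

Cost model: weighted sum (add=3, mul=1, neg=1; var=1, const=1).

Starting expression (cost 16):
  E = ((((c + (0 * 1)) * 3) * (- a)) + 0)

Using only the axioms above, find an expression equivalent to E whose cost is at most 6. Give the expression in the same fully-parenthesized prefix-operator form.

step 1: mul_one (→) rewrites (0 * 1) into 0, now ((((c + 0) * 3) * (- a)) + 0)
step 2: add_zero (→) rewrites ((((c + 0) * 3) * (- a)) + 0) into (((c + 0) * 3) * (- a))
step 3: add_zero (→) rewrites (c + 0) into c, reaching cost 6 (bound 6)

((c * 3) * (- a))   [cost 6]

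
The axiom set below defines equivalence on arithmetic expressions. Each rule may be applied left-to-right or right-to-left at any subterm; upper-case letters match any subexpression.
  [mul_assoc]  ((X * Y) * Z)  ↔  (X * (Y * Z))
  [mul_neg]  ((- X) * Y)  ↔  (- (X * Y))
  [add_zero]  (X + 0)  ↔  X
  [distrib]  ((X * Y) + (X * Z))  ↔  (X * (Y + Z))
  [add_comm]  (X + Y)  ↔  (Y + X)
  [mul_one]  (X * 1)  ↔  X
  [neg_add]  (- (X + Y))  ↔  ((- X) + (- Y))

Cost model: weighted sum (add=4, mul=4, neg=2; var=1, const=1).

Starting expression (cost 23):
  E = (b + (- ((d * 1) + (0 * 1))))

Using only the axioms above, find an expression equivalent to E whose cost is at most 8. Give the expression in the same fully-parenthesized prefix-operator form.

1. [mul_one →] (0 * 1)  →  0;  E = (b + (- ((d * 1) + 0)))
2. [add_zero →] ((d * 1) + 0)  →  (d * 1);  E = (b + (- (d * 1)))
3. [mul_one →] (d * 1)  →  d;  cost 8 ≤ 8, done

(b + (- d))   [cost 8]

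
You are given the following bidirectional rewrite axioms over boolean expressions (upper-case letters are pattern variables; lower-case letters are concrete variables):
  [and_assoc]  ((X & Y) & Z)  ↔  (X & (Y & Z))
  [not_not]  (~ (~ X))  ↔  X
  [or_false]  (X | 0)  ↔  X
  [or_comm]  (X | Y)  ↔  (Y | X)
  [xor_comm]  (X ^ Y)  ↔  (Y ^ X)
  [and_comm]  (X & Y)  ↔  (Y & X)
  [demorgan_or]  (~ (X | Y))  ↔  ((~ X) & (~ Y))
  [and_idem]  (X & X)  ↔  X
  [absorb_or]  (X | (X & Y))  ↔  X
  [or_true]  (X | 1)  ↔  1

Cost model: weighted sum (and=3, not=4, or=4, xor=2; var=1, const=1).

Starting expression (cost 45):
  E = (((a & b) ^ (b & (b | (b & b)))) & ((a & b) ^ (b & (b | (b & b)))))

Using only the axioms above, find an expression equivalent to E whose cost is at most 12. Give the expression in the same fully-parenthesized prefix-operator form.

(1) (((a & b) ^ (b & (b | (b & b)))) & ((a & b) ^ (b & (b | (b & b)))))  =[and_idem →]=  ((a & b) ^ (b & (b | (b & b))))
(2) (b | (b & b))  =[absorb_or →]=  b    ⊢ cost 12, within 12

((a & b) ^ (b & b))   [cost 12]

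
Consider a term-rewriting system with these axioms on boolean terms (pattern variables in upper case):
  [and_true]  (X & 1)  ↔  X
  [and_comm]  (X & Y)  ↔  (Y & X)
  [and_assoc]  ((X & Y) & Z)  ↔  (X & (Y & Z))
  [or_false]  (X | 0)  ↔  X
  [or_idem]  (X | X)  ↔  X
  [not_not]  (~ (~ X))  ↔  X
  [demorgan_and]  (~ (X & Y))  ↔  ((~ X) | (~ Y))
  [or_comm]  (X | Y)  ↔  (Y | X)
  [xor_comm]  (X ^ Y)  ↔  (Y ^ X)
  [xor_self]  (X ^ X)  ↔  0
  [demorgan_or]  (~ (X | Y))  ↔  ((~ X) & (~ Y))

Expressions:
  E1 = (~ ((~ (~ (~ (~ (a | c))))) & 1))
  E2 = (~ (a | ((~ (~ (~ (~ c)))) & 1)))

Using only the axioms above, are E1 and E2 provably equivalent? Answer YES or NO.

(1) ((~ (~ (~ (~ (a | c))))) & 1)  =[and_true →]=  (~ (~ (~ (~ (a | c)))))    ⊢ (~ (~ (~ (~ (~ (a | c))))))
(2) (~ (~ (~ (a | c))))  =[not_not →]=  (~ (a | c))    ⊢ (~ (~ (~ (a | c))))
(3) (~ (~ (a | c)))  =[not_not →]=  (a | c)    ⊢ (~ (a | c))
(4) c  =[not_not ←]=  (~ (~ c))    ⊢ (~ (a | (~ (~ c))))
(5) c  =[not_not ←]=  (~ (~ c))    ⊢ (~ (a | (~ (~ (~ (~ c))))))
(6) (~ (~ (~ (~ c))))  =[and_true ←]=  ((~ (~ (~ (~ c)))) & 1)    ⊢ E2

YES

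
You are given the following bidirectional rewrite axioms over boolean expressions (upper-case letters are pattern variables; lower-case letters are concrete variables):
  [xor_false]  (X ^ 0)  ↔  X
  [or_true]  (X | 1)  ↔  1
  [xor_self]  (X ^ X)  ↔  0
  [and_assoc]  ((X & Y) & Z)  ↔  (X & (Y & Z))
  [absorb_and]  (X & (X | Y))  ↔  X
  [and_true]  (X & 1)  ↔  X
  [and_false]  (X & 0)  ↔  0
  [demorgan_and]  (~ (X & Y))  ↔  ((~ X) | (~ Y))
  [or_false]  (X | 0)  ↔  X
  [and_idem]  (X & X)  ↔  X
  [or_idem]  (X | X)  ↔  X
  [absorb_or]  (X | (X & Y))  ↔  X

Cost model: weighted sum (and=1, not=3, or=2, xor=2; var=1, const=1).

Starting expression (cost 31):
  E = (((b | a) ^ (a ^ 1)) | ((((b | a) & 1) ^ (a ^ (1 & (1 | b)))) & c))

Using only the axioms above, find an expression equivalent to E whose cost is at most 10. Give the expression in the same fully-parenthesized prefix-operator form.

step 1: and_true (→) rewrites ((b | a) & 1) into (b | a), now (((b | a) ^ (a ^ 1)) | (((b | a) ^ (a ^ (1 & (1 | b)))) & c))
step 2: absorb_and (→) rewrites (1 & (1 | b)) into 1, now (((b | a) ^ (a ^ 1)) | (((b | a) ^ (a ^ 1)) & c))
step 3: absorb_or (→) rewrites (((b | a) ^ (a ^ 1)) | (((b | a) ^ (a ^ 1)) & c)) into ((b | a) ^ (a ^ 1)), reaching cost 10 (bound 10)

((b | a) ^ (a ^ 1))   [cost 10]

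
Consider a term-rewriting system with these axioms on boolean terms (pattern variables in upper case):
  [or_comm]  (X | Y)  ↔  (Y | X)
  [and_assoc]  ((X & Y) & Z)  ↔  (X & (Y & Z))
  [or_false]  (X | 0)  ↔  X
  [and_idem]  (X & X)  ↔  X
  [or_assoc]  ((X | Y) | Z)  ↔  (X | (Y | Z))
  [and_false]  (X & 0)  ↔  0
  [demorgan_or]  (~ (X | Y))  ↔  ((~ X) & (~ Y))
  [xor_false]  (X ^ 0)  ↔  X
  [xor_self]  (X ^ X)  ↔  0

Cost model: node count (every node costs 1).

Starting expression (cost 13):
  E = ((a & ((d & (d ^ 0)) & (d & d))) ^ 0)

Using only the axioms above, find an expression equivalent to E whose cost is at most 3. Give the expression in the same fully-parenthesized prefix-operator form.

1. [xor_false →] (d ^ 0)  →  d;  E = ((a & ((d & d) & (d & d))) ^ 0)
2. [and_idem →] ((d & d) & (d & d))  →  (d & d);  E = ((a & (d & d)) ^ 0)
3. [xor_false →] ((a & (d & d)) ^ 0)  →  (a & (d & d))
4. [and_idem →] (d & d)  →  d;  cost 3 ≤ 3, done

(a & d)   [cost 3]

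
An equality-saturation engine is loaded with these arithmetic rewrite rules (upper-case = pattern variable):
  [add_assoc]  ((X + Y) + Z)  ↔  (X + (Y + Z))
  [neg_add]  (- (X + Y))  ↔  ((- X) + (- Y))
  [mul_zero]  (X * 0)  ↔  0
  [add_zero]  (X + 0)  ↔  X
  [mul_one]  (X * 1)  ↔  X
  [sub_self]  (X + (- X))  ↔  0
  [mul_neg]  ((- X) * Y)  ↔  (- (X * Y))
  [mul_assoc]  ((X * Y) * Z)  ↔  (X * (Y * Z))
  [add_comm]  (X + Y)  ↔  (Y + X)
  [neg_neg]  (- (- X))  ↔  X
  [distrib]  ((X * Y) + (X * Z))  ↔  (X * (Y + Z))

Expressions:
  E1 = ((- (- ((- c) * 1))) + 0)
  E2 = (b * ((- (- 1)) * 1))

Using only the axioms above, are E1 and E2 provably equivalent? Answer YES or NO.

NO

The axioms are sound identities: if E1 ↔* E2 then E1 and E2 evaluate identically under any assignment.
Under b=0, c=1: E1 evaluates to -1, E2 to 0. Distinct ⇒ no rewrite sequence connects them.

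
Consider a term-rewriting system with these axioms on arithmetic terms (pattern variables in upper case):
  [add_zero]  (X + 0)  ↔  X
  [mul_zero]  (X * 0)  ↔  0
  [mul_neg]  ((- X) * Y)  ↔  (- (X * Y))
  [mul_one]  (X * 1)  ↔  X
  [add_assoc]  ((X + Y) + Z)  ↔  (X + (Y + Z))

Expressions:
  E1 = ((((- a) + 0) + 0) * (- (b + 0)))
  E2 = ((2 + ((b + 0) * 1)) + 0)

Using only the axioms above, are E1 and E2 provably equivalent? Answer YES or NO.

All listed rules preserve value, hence provable equivalence implies equal values everywhere; look for a separating assignment.
a=0, b=0 gives E1 ↦ 0, E2 ↦ 2; values differ ⇒ not provably equivalent.

NO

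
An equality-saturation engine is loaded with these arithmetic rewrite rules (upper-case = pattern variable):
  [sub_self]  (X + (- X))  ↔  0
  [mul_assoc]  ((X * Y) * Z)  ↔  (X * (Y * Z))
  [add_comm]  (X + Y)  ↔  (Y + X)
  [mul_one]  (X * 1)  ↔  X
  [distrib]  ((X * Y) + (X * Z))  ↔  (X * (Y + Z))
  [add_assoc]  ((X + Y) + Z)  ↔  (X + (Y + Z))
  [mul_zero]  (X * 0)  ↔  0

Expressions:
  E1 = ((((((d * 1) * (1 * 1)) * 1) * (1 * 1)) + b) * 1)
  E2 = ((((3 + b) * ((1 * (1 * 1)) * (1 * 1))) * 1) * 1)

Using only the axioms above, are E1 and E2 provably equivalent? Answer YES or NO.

NO

Every axiom is a valid identity, so a rewrite proof would force E1 and E2 to agree under every assignment.
At b=0, d=0: E1 = 0 but E2 = 3; they differ, so no derivation exists.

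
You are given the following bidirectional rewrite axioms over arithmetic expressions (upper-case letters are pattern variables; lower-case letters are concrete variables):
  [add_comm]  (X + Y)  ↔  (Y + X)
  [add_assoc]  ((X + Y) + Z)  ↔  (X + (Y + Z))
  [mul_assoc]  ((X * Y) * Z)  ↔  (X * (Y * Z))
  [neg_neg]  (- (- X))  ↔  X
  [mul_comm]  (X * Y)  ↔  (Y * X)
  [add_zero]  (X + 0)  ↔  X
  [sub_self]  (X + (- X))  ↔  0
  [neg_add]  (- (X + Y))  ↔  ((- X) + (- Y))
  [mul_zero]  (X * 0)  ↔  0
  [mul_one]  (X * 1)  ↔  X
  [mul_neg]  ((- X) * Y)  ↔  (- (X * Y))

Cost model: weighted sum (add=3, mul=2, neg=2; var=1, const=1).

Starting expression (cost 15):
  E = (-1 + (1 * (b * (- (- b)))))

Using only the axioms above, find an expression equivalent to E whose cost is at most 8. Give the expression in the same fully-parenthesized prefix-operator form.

(-1 + (b * b))   [cost 8]

step 1: mul_comm (→) rewrites (1 * (b * (- (- b)))) into ((b * (- (- b))) * 1), now (-1 + ((b * (- (- b))) * 1))
step 2: mul_one (→) rewrites ((b * (- (- b))) * 1) into (b * (- (- b))), now (-1 + (b * (- (- b))))
step 3: neg_neg (→) rewrites (- (- b)) into b, reaching cost 8 (bound 8)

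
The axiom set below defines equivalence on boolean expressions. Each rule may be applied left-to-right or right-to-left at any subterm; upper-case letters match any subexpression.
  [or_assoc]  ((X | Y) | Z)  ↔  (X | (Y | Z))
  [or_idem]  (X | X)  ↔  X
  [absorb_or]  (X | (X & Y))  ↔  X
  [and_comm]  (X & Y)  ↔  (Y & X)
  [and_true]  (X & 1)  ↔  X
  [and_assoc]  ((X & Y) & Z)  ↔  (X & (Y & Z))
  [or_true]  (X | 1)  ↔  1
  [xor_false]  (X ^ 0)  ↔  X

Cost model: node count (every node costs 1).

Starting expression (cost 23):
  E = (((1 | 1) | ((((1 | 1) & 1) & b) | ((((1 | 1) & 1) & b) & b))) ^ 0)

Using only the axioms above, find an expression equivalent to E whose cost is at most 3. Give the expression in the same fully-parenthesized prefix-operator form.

(1 | 1)   [cost 3]

1. [absorb_or →] ((((1 | 1) & 1) & b) | ((((1 | 1) & 1) & b) & b))  →  (((1 | 1) & 1) & b);  E = (((1 | 1) | (((1 | 1) & 1) & b)) ^ 0)
2. [and_true →] ((1 | 1) & 1)  →  (1 | 1);  E = (((1 | 1) | ((1 | 1) & b)) ^ 0)
3. [xor_false →] (((1 | 1) | ((1 | 1) & b)) ^ 0)  →  ((1 | 1) | ((1 | 1) & b))
4. [absorb_or →] ((1 | 1) | ((1 | 1) & b))  →  (1 | 1);  cost 3 ≤ 3, done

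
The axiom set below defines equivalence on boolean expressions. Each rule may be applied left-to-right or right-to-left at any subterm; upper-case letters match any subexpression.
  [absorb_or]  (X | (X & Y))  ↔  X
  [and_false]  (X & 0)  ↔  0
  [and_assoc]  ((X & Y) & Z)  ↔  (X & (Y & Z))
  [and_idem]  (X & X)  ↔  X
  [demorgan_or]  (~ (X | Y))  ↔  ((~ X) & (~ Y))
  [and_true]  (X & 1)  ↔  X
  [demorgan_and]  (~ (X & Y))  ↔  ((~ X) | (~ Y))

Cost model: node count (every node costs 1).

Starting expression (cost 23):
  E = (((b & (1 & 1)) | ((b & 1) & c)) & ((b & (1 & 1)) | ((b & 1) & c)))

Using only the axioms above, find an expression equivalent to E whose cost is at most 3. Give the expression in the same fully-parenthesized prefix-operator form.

(b & 1)   [cost 3]

(1) (((b & (1 & 1)) | ((b & 1) & c)) & ((b & (1 & 1)) | ((b & 1) & c)))  =[and_idem →]=  ((b & (1 & 1)) | ((b & 1) & c))
(2) (1 & 1)  =[and_true →]=  1    ⊢ ((b & 1) | ((b & 1) & c))
(3) ((b & 1) | ((b & 1) & c))  =[absorb_or →]=  (b & 1)    ⊢ cost 3, within 3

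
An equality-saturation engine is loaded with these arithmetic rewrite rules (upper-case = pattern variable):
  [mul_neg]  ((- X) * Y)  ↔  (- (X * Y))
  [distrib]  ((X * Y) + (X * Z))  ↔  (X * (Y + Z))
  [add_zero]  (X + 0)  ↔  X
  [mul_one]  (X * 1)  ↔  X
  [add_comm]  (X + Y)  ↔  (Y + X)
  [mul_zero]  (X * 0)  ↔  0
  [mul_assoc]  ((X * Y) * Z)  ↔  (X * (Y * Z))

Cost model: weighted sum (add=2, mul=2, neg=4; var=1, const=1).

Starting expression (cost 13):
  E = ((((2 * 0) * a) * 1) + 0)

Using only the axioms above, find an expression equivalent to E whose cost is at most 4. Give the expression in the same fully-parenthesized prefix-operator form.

1. [add_zero →] ((((2 * 0) * a) * 1) + 0)  →  (((2 * 0) * a) * 1)
2. [mul_one →] (((2 * 0) * a) * 1)  →  ((2 * 0) * a)
3. [mul_zero →] (2 * 0)  →  0;  cost 4 ≤ 4, done

(0 * a)   [cost 4]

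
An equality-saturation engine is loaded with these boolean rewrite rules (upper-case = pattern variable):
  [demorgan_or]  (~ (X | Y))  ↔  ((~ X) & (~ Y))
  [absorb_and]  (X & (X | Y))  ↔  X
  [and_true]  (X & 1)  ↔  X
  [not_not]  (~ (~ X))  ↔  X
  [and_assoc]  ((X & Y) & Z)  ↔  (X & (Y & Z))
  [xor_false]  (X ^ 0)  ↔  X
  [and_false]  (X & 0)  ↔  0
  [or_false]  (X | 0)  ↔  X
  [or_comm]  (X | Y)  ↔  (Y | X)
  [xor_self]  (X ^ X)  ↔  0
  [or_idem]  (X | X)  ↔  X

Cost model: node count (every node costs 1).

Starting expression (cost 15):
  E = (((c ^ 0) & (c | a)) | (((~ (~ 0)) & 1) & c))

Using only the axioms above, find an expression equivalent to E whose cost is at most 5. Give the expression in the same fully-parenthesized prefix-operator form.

(c | (0 & c))   [cost 5]

(1) (~ (~ 0))  =[not_not →]=  0    ⊢ (((c ^ 0) & (c | a)) | ((0 & 1) & c))
(2) (0 & 1)  =[and_true →]=  0    ⊢ (((c ^ 0) & (c | a)) | (0 & c))
(3) (c ^ 0)  =[xor_false →]=  c    ⊢ ((c & (c | a)) | (0 & c))
(4) (c & (c | a))  =[absorb_and →]=  c    ⊢ cost 5, within 5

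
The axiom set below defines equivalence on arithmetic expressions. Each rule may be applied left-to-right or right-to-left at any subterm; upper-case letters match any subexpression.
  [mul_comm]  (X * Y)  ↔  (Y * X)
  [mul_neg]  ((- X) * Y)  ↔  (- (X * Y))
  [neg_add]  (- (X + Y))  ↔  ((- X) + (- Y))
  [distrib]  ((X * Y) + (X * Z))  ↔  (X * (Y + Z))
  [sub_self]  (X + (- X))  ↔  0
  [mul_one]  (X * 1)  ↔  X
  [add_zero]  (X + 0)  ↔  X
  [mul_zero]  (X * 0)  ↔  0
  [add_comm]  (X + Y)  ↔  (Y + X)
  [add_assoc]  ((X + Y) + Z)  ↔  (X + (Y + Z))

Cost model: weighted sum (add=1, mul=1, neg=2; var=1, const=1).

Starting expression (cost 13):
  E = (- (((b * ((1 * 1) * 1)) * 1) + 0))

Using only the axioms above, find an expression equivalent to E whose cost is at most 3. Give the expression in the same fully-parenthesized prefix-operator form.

(- b)   [cost 3]

step 1: mul_one (→) rewrites ((b * ((1 * 1) * 1)) * 1) into (b * ((1 * 1) * 1)), now (- ((b * ((1 * 1) * 1)) + 0))
step 2: mul_one (→) rewrites ((1 * 1) * 1) into (1 * 1), now (- ((b * (1 * 1)) + 0))
step 3: mul_one (→) rewrites (1 * 1) into 1, now (- ((b * 1) + 0))
step 4: add_zero (→) rewrites ((b * 1) + 0) into (b * 1), now (- (b * 1))
step 5: mul_one (→) rewrites (b * 1) into b, reaching cost 3 (bound 3)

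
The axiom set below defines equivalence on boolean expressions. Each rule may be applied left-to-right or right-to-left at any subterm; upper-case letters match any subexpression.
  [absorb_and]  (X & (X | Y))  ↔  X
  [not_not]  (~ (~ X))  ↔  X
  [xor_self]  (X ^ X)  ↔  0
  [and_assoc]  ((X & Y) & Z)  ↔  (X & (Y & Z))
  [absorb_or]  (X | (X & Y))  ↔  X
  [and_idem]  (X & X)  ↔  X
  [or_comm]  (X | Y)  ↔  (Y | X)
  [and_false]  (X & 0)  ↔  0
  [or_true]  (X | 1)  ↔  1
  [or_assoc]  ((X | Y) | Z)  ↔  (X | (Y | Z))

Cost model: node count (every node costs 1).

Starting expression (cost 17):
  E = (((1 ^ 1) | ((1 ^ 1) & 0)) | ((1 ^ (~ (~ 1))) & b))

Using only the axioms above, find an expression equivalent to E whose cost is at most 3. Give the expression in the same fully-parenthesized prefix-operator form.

(1 ^ 1)   [cost 3]

1. [absorb_or →] ((1 ^ 1) | ((1 ^ 1) & 0))  →  (1 ^ 1);  E = ((1 ^ 1) | ((1 ^ (~ (~ 1))) & b))
2. [not_not →] (~ (~ 1))  →  1;  E = ((1 ^ 1) | ((1 ^ 1) & b))
3. [absorb_or →] ((1 ^ 1) | ((1 ^ 1) & b))  →  (1 ^ 1);  cost 3 ≤ 3, done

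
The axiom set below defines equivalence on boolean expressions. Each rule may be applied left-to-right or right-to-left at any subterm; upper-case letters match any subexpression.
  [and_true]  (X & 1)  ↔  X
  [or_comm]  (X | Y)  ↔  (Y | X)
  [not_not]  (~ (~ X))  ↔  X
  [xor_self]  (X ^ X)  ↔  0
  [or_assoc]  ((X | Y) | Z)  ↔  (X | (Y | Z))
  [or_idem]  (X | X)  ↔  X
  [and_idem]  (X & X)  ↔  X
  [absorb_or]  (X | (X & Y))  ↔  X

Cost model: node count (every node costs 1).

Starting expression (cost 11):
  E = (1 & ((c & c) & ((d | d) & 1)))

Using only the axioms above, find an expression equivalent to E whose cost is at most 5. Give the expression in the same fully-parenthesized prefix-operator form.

(1 & (c & d))   [cost 5]

step 1: and_true (→) rewrites ((d | d) & 1) into (d | d), now (1 & ((c & c) & (d | d)))
step 2: and_idem (→) rewrites (c & c) into c, now (1 & (c & (d | d)))
step 3: or_idem (→) rewrites (d | d) into d, reaching cost 5 (bound 5)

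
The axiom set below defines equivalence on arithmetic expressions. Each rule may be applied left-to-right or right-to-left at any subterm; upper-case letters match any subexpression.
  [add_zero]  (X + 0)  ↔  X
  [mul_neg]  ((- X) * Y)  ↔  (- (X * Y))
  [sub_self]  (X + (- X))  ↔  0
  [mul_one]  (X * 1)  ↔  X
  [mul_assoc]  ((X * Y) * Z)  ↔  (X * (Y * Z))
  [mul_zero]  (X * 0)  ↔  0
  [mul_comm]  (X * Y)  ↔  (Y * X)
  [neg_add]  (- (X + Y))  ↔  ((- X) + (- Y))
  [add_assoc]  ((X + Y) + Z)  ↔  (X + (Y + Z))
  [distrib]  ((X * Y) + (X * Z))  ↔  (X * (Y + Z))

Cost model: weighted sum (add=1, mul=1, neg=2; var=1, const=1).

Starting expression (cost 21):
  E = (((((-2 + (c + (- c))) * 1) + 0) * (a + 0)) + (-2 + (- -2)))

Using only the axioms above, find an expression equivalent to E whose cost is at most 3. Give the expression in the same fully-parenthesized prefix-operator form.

(1) (c + (- c))  =[sub_self →]=  0    ⊢ (((((-2 + 0) * 1) + 0) * (a + 0)) + (-2 + (- -2)))
(2) (-2 + (- -2))  =[sub_self →]=  0    ⊢ (((((-2 + 0) * 1) + 0) * (a + 0)) + 0)
(3) (((((-2 + 0) * 1) + 0) * (a + 0)) + 0)  =[add_zero →]=  ((((-2 + 0) * 1) + 0) * (a + 0))
(4) (((-2 + 0) * 1) + 0)  =[add_zero →]=  ((-2 + 0) * 1)    ⊢ (((-2 + 0) * 1) * (a + 0))
(5) (-2 + 0)  =[add_zero →]=  -2    ⊢ ((-2 * 1) * (a + 0))
(6) (-2 * 1)  =[mul_one →]=  -2    ⊢ (-2 * (a + 0))
(7) (a + 0)  =[add_zero →]=  a    ⊢ cost 3, within 3

(-2 * a)   [cost 3]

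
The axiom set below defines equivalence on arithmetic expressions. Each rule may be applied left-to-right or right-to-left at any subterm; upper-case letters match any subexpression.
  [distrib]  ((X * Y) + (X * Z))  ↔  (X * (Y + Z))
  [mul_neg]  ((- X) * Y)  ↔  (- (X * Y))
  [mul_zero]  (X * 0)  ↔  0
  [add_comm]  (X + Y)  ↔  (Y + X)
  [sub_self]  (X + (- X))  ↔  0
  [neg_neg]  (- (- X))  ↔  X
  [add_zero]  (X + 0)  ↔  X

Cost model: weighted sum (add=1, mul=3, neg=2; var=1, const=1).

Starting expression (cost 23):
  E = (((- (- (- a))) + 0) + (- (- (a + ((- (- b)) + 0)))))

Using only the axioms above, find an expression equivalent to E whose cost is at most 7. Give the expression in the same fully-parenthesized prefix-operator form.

((- a) + (a + b))   [cost 7]

1. [neg_neg →] (- (- b))  →  b;  E = (((- (- (- a))) + 0) + (- (- (a + (b + 0)))))
2. [add_zero →] ((- (- (- a))) + 0)  →  (- (- (- a)));  E = ((- (- (- a))) + (- (- (a + (b + 0)))))
3. [neg_neg →] (- (- a))  →  a;  E = ((- a) + (- (- (a + (b + 0)))))
4. [neg_neg →] (- (- (a + (b + 0))))  →  (a + (b + 0));  E = ((- a) + (a + (b + 0)))
5. [add_zero →] (b + 0)  →  b;  cost 7 ≤ 7, done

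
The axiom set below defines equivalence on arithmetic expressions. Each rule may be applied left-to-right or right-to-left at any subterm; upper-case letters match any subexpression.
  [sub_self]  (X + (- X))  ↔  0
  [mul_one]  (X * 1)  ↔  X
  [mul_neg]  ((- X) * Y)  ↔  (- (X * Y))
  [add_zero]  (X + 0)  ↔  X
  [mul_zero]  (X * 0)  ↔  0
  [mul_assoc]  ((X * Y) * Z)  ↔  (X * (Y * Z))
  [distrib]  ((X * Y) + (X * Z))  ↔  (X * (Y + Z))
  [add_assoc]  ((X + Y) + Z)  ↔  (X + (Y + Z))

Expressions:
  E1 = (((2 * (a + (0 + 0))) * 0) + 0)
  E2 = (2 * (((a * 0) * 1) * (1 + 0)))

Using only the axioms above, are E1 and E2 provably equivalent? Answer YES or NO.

YES

(1) (((2 * (a + (0 + 0))) * 0) + 0)  =[add_zero →]=  ((2 * (a + (0 + 0))) * 0)
(2) (0 + 0)  =[add_zero →]=  0    ⊢ ((2 * (a + 0)) * 0)
(3) ((2 * (a + 0)) * 0)  =[mul_assoc →]=  (2 * ((a + 0) * 0))
(4) (a + 0)  =[add_zero →]=  a    ⊢ (2 * (a * 0))
(5) (a * 0)  =[mul_one ←]=  ((a * 0) * 1)    ⊢ (2 * ((a * 0) * 1))
(6) (a * 0)  =[mul_one ←]=  ((a * 0) * 1)    ⊢ (2 * (((a * 0) * 1) * 1))
(7) 1  =[add_zero ←]=  (1 + 0)    ⊢ E2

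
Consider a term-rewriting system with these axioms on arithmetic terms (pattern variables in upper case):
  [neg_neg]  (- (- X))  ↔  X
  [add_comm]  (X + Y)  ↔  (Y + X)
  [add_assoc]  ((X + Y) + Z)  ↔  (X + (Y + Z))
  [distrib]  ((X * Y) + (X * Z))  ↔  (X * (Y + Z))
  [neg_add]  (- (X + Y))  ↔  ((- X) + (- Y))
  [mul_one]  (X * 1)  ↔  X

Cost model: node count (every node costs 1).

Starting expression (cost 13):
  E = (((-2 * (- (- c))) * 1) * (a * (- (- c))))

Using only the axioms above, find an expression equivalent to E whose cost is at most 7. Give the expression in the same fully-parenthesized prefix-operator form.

step 1: mul_one (→) rewrites ((-2 * (- (- c))) * 1) into (-2 * (- (- c))), now ((-2 * (- (- c))) * (a * (- (- c))))
step 2: neg_neg (→) rewrites (- (- c)) into c, now ((-2 * (- (- c))) * (a * c))
step 3: neg_neg (→) rewrites (- (- c)) into c, reaching cost 7 (bound 7)

((-2 * c) * (a * c))   [cost 7]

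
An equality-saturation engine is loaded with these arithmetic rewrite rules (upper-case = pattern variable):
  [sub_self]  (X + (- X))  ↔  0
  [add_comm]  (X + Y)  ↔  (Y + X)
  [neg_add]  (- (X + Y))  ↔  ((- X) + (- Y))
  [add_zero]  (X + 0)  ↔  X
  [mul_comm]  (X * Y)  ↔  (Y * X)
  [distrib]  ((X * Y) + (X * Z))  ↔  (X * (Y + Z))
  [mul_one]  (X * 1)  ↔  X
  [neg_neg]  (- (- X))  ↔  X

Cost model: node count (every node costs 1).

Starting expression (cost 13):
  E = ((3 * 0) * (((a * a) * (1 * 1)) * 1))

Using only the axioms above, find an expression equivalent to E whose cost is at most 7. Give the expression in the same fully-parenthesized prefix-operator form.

((3 * 0) * (a * a))   [cost 7]

step 1: mul_one (→) rewrites (1 * 1) into 1, now ((3 * 0) * (((a * a) * 1) * 1))
step 2: mul_one (→) rewrites (((a * a) * 1) * 1) into ((a * a) * 1), now ((3 * 0) * ((a * a) * 1))
step 3: mul_one (→) rewrites ((a * a) * 1) into (a * a), reaching cost 7 (bound 7)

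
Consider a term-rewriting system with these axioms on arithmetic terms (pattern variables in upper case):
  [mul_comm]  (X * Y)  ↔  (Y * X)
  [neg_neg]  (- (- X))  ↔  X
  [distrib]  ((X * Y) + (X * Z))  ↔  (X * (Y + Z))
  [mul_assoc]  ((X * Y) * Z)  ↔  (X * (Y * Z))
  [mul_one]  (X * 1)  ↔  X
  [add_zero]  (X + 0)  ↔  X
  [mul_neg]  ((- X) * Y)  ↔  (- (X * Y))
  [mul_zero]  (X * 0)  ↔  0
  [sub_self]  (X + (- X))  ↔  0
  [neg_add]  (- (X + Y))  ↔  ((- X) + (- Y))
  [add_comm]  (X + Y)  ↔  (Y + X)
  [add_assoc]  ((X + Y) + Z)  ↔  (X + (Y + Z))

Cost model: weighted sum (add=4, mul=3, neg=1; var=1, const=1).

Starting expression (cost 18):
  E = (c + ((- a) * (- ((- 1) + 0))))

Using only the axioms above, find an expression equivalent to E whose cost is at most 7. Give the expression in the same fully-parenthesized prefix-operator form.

step 1: add_zero (→) rewrites ((- 1) + 0) into (- 1), now (c + ((- a) * (- (- 1))))
step 2: neg_neg (→) rewrites (- (- 1)) into 1, now (c + ((- a) * 1))
step 3: mul_one (→) rewrites ((- a) * 1) into (- a), reaching cost 7 (bound 7)

(c + (- a))   [cost 7]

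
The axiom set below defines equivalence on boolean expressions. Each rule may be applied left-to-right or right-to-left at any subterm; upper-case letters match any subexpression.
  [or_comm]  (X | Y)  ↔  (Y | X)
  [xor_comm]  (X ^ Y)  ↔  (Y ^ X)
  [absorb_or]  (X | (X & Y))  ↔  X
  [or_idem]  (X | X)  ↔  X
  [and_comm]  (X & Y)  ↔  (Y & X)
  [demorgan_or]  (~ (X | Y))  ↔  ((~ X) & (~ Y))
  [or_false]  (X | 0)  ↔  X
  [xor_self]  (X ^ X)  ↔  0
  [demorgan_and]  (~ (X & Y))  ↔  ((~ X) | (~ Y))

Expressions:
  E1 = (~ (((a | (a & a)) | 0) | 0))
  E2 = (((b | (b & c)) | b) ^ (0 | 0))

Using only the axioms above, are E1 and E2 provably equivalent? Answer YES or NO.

All listed rules preserve value, hence provable equivalence implies equal values everywhere; look for a separating assignment.
a=0, b=0, c=0 gives E1 ↦ 1, E2 ↦ 0; values differ ⇒ not provably equivalent.

NO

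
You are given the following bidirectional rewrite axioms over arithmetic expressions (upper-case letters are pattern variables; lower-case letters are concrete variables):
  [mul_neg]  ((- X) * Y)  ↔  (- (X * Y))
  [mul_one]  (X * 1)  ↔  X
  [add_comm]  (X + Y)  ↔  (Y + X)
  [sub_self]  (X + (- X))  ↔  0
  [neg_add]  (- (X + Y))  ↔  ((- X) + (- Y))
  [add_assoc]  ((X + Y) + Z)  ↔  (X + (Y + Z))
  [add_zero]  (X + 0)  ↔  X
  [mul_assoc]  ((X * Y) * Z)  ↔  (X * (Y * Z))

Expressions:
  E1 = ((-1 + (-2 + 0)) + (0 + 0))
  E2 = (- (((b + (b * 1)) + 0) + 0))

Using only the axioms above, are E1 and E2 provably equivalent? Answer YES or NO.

The axioms are sound identities: if E1 ↔* E2 then E1 and E2 evaluate identically under any assignment.
Under b=0: E1 evaluates to -3, E2 to 0. Distinct ⇒ no rewrite sequence connects them.

NO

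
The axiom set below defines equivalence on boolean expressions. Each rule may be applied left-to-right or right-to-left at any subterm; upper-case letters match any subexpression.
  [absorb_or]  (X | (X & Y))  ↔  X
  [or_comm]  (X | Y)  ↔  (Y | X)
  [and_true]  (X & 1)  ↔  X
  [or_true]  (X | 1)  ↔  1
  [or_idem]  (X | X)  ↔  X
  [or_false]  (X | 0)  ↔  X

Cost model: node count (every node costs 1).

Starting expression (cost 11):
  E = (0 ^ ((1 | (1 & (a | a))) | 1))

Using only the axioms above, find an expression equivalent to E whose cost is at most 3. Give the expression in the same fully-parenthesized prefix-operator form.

(0 ^ 1)   [cost 3]

1. [or_idem →] (a | a)  →  a;  E = (0 ^ ((1 | (1 & a)) | 1))
2. [absorb_or →] (1 | (1 & a))  →  1;  E = (0 ^ (1 | 1))
3. [or_idem →] (1 | 1)  →  1;  cost 3 ≤ 3, done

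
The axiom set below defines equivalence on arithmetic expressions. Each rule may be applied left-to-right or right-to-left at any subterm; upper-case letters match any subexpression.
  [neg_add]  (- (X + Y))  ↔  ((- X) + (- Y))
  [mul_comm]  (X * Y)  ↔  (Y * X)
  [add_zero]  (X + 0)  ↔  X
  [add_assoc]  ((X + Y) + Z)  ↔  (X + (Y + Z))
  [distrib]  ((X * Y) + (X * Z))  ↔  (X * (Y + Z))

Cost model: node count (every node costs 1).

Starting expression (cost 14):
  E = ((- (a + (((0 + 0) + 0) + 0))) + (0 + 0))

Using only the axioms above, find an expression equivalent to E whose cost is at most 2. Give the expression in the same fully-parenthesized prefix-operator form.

(1) (((0 + 0) + 0) + 0)  =[add_zero →]=  ((0 + 0) + 0)    ⊢ ((- (a + ((0 + 0) + 0))) + (0 + 0))
(2) (0 + 0)  =[add_zero →]=  0    ⊢ ((- (a + ((0 + 0) + 0))) + 0)
(3) ((- (a + ((0 + 0) + 0))) + 0)  =[add_zero →]=  (- (a + ((0 + 0) + 0)))
(4) (0 + 0)  =[add_zero →]=  0    ⊢ (- (a + (0 + 0)))
(5) (0 + 0)  =[add_zero →]=  0    ⊢ (- (a + 0))
(6) (a + 0)  =[add_zero →]=  a    ⊢ cost 2, within 2

(- a)   [cost 2]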